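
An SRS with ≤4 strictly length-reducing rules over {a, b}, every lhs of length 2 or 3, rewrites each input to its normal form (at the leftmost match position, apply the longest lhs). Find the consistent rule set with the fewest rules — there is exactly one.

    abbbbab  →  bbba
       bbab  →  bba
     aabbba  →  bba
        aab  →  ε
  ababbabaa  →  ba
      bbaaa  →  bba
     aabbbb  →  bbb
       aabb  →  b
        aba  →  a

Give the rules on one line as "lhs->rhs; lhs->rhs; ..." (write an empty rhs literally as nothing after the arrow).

  | abbbbab => bbbab => bbba
  | bbab => bba
  | aabbba => abbba => bba
  | aab => ab => ε

aa->a; ab->; bab->ba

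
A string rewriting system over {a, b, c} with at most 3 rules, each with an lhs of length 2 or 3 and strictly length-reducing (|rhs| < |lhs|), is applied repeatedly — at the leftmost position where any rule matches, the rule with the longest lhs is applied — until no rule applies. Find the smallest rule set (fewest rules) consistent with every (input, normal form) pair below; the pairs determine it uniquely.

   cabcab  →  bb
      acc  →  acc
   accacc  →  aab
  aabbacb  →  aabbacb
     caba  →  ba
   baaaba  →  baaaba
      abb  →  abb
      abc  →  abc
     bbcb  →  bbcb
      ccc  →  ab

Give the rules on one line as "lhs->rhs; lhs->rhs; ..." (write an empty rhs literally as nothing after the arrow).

  | cabcab => bcab => bb
  | acc
  | accacc => accc => aab
  | aabbacb

ca->; ccc->ab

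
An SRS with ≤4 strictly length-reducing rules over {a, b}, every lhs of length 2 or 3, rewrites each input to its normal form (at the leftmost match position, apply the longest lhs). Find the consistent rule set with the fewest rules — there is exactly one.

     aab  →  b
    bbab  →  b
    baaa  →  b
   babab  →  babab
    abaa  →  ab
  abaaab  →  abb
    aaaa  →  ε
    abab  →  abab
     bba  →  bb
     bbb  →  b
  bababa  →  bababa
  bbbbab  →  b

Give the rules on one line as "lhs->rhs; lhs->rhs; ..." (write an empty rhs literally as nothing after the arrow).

aa->; aaa->aa; bba->bb; bbb->b

  | aab => b
  | bbab => bbb => b
  | baaa => baa => b
  | babab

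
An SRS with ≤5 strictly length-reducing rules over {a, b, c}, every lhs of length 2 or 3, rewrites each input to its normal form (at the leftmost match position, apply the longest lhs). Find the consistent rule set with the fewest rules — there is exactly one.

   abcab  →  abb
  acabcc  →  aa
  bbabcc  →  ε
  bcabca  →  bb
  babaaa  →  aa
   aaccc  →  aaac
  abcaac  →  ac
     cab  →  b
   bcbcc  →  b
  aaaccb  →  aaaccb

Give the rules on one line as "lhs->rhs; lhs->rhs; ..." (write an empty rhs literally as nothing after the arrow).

ba->; bcc->a; ca->; ccc->ac

  | abcab => abb
  | acabcc => abcc => aa
  | bbabcc => bbcc => ba => ε
  | bcabca => bbca => bb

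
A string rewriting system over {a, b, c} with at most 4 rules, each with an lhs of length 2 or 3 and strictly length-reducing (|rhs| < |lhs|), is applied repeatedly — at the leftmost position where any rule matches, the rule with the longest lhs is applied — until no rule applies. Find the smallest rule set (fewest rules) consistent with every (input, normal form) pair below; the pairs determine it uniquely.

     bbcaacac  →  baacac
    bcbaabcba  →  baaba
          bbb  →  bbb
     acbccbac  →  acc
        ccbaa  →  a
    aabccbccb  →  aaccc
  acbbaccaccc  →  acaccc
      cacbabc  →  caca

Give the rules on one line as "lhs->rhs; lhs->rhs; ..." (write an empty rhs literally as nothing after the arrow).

bc->; cb->c; cca->

  | bbcaacac => baacac
  | bcbaabcba => baabcba => baaba
  | bbb
  | acbccbac => acccbac => acccac => acc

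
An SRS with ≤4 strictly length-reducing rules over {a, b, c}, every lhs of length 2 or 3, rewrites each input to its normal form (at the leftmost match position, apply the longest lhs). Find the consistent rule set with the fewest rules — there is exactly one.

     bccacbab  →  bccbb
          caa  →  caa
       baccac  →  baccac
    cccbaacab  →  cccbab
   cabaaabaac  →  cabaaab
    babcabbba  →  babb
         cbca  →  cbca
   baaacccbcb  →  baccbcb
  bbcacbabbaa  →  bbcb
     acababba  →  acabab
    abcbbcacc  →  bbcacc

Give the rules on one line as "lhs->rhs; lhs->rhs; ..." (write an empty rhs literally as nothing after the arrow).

aac->; abc->; acb->bb; bba->b

  | bccacbab => bccbbab => bccbb
  | caa
  | baccac
  | cccbaacab => cccbab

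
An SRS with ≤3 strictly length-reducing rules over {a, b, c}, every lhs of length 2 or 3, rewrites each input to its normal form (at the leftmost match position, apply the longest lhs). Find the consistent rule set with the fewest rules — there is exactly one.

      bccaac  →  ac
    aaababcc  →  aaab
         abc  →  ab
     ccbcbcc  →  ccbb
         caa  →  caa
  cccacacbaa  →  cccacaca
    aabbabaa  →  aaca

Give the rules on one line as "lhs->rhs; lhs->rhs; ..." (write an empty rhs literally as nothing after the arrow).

ba->; bba->c; bc->b

  | bccaac => bcaac => baac => ac
  | aaababcc => aaabcc => aaabc => aaab
  | abc => ab
  | ccbcbcc => ccbbcc => ccbbc => ccbb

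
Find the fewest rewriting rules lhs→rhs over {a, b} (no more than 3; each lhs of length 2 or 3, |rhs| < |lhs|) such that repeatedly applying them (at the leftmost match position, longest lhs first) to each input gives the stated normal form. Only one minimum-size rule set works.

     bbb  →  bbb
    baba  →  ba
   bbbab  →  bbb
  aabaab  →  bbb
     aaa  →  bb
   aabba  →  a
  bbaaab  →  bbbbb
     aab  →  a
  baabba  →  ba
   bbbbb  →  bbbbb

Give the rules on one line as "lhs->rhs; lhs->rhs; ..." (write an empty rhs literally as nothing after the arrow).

  | bbb
  | baba => ba
  | bbbab => bbb
  | aabaab => aaab => bbb

aaa->bb; ab->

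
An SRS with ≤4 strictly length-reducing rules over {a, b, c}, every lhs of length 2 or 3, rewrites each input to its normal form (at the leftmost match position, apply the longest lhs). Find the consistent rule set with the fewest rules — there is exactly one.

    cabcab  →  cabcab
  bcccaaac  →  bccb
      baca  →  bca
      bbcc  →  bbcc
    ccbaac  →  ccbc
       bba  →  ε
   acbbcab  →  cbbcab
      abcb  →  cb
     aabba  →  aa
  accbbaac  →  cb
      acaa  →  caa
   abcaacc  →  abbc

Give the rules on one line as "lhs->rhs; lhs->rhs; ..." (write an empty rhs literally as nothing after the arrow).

ac->c; bba->; bcb->cb; cac->b

  | cabcab
  | bcccaaac => bcccaac => bcccac => bccb
  | baca => bca
  | bbcc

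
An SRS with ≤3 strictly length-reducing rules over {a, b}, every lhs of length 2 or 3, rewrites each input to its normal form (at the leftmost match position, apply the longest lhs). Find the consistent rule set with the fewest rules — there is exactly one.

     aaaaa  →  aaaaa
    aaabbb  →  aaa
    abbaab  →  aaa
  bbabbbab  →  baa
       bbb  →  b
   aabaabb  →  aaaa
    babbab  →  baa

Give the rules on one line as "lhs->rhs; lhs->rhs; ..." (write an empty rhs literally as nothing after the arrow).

ab->a; bb->b

  | aaaaa
  | aaabbb => aaabb => aaab => aaa
  | abbaab => abaab => aaab => aaa
  | bbabbbab => babbbab => babbab => babab => baab => baa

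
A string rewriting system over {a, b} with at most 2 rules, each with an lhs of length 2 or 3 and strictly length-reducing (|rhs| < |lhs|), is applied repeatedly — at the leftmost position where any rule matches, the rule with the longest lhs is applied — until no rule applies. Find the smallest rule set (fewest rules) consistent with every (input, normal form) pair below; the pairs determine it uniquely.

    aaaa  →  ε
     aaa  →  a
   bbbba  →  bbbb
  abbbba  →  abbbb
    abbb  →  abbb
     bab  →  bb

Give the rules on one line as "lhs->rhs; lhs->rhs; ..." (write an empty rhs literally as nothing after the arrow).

aa->; ba->b

  | aaaa => aa => ε
  | aaa => a
  | bbbba => bbbb
  | abbbba => abbbb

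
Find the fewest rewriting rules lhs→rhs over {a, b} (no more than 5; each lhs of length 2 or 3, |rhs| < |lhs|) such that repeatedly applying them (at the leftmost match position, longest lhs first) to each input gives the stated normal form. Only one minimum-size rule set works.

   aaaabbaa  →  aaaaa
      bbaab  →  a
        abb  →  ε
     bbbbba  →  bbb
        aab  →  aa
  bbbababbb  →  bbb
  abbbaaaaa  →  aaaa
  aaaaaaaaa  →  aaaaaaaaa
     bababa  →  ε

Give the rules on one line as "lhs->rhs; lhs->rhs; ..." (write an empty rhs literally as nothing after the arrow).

ab->a; abb->; ba->; bba->

  | aaaabbaa => aaaaa
  | bbaab => ab => a
  | abb => ε
  | bbbbba => bbb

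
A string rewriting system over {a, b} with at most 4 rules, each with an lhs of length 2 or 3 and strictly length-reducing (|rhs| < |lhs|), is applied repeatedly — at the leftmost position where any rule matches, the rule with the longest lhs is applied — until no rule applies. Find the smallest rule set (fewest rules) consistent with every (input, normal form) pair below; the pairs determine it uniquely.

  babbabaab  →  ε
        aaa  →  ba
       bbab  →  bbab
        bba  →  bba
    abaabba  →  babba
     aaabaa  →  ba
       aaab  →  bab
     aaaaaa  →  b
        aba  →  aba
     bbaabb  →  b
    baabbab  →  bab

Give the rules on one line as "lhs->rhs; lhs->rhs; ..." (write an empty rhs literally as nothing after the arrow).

aa->b; aab->; baa->aa

  | babbabaab => babbaaab => babaaab => baaaab => aaaab => baab => aab => ε
  | aaa => ba
  | bbab
  | bba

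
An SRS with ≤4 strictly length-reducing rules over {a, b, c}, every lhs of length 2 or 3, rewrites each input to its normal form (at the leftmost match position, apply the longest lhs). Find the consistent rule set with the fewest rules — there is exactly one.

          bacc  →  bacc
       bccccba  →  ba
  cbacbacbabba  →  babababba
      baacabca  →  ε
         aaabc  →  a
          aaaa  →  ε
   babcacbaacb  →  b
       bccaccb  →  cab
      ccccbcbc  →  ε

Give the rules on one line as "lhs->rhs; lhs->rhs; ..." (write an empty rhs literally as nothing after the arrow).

aa->; bc->; cb->b

  | bacc
  | bccccba => cccba => ccba => cba => ba
  | cbacbacbabba => bacbacbabba => babacbabba => babababba
  | baacabca => bcabca => abca => aa => ε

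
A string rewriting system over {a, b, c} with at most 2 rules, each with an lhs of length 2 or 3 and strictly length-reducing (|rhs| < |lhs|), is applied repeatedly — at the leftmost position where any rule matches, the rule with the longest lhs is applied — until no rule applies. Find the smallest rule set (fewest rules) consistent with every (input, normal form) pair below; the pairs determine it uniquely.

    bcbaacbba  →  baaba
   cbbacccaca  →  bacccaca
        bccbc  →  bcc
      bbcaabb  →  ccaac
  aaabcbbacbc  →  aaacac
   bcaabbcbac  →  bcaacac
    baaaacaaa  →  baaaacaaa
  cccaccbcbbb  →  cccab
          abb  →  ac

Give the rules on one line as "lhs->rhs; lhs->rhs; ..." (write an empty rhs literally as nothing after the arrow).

  | bcbaacbba => baacbba => baaba
  | cbbacccaca => bacccaca
  | bccbc => bcc
  | bbcaabb => ccaabb => ccaac

bb->c; cb->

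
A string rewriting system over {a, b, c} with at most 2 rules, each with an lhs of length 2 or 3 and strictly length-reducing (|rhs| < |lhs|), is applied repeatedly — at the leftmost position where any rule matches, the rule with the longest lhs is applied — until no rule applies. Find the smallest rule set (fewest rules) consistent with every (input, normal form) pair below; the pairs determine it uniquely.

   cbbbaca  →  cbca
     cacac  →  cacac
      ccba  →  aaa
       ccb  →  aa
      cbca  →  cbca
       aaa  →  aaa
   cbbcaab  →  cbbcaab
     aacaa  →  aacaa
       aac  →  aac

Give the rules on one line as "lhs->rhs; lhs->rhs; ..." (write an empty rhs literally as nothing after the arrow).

  | cbbbaca => cbca
  | cacac
  | ccba => aaa
  | ccb => aa

bba->; ccb->aa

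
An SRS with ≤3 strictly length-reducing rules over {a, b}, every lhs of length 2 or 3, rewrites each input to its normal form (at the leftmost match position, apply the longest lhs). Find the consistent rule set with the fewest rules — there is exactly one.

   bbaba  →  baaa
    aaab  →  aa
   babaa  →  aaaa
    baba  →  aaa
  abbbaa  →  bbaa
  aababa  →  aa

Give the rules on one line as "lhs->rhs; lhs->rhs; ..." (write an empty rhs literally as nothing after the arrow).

ab->; bab->aa

  | bbaba => baaa
  | aaab => aa
  | babaa => aaaa
  | baba => aaa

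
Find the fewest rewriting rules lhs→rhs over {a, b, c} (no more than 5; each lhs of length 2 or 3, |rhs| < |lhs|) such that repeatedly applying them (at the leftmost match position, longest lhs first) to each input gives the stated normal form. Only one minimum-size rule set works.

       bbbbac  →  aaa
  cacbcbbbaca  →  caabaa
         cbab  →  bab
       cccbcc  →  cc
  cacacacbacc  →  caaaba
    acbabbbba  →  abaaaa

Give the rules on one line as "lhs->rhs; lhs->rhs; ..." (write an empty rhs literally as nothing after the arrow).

  | bbbbac => abbac => aaac => aaa
  | cacbcbbbaca => cabcbbbaca => cacbbbaca => cabbbaca => caabaca => caabaa
  | cbab => bab
  | cccbcc => ccbcc => cbcc => bcc => cc

ac->a; bb->a; bc->c; cb->b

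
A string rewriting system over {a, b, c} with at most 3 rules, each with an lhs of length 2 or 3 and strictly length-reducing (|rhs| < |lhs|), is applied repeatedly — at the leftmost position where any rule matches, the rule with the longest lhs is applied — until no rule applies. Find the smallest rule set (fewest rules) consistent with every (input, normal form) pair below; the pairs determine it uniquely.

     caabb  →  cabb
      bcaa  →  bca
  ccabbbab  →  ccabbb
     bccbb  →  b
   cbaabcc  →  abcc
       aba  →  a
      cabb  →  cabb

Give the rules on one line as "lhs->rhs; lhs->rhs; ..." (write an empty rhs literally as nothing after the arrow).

  | caabb => cabb
  | bcaa => bca
  | ccabbbab => ccabbb
  | bccbb => bcb => b

aa->a; ba->; cb->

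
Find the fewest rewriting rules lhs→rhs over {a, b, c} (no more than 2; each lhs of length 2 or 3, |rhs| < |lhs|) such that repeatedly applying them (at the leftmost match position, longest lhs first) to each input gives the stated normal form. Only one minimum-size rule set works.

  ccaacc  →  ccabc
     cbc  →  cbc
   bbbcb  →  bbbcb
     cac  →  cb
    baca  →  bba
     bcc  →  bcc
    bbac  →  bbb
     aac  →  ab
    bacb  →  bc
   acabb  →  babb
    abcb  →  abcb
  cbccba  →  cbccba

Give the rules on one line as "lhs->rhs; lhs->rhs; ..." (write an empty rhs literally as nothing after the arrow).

  | ccaacc => ccabc
  | cbc
  | bbbcb
  | cac => cb

ac->b; acb->c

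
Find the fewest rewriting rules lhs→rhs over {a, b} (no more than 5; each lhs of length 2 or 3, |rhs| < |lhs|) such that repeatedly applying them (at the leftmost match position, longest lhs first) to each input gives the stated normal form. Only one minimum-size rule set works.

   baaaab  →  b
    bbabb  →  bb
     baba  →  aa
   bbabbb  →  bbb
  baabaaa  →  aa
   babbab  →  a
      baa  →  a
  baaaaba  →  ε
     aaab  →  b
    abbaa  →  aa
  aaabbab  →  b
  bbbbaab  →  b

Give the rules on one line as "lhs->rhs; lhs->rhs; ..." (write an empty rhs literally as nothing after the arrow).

  | baaaab => aaab => aab => ab => b
  | bbabb => abb => bb
  | baba => aa
  | bbabbb => abbb => bbb

ab->b; ba->; bab->a; bba->a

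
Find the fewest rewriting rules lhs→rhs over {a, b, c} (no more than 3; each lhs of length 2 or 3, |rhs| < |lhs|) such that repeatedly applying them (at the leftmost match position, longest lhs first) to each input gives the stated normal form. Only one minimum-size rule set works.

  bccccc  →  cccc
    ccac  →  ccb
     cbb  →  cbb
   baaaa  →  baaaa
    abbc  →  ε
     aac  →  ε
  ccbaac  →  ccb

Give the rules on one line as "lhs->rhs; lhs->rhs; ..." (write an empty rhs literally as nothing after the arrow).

  | bccccc => cccc
  | ccac => ccb
  | cbb
  | baaaa

ab->; ac->b; bc->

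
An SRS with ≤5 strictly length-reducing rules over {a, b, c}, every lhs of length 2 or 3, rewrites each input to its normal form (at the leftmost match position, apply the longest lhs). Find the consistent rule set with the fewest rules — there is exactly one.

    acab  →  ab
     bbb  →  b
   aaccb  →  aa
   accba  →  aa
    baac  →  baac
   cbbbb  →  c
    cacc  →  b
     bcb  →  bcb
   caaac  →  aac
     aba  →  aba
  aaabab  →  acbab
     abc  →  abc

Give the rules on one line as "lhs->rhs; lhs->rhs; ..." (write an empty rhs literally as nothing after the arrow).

  | acab => ab
  | bbb => b
  | aaccb => aabb => aa
  | accba => abba => aa

aaa->ac; bb->; ca->; cc->b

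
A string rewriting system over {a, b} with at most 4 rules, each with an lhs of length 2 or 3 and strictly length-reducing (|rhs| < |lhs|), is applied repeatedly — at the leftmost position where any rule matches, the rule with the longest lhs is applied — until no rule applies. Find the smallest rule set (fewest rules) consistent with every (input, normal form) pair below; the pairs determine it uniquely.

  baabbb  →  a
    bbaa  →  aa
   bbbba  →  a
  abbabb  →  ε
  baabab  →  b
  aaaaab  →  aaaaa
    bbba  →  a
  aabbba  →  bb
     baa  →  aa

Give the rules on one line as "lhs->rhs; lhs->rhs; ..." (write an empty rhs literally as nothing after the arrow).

  | baabbb => aabbb => ab => a
  | bbaa => baa => aa
  | bbbba => bbba => bba => ba => a
  | abbabb => abb => ε

ab->a; aba->bb; abb->; ba->a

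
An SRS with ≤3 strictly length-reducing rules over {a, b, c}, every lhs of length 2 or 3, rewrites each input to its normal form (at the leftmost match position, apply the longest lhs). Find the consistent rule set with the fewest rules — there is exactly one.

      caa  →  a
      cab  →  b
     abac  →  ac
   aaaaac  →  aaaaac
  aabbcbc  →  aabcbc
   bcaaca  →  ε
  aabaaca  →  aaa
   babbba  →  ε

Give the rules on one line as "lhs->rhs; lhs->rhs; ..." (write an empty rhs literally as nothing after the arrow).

  | caa => a
  | cab => b
  | abac => ac
  | aaaaac

ba->; bb->b; ca->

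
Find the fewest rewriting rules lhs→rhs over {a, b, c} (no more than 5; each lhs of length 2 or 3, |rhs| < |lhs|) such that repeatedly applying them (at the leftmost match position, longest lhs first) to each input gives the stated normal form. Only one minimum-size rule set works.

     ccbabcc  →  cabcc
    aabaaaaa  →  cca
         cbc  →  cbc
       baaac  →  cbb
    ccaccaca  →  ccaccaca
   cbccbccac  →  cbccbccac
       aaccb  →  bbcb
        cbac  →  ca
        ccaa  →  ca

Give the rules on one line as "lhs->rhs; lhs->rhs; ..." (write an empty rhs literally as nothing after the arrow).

  | ccbabcc => cccbcc => cabcc
  | aabaaaaa => cbaaaaa => ccaaaa => cccaa => caaa => cca
  | cbc
  | baaac => caac => cbb

aa->c; aac->bb; ba->c; ccc->ca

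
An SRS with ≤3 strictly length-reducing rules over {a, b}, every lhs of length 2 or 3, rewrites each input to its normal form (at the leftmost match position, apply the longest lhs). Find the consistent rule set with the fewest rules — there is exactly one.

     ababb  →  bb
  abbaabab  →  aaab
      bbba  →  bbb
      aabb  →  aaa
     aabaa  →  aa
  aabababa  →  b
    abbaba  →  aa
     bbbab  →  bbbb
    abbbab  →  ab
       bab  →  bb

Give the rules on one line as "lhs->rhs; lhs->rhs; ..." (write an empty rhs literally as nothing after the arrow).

  | ababb => bb
  | abbaabab => aaaabab => aaab
  | bbba => bbb
  | aabb => aaa

aba->; abb->aa; ba->b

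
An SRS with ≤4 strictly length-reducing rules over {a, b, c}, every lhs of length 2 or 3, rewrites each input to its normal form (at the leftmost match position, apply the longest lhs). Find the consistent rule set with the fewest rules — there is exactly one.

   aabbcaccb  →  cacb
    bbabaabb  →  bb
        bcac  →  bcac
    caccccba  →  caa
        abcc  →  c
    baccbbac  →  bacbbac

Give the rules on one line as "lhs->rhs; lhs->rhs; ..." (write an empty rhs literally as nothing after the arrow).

  | aabbcaccb => abcaccb => caccb => cacb
  | bbabaabb => bbaabb => bbab => bb
  | bcac
  | caccccba => cacccba => caccba => cacba => caa

ab->; cba->a; cc->c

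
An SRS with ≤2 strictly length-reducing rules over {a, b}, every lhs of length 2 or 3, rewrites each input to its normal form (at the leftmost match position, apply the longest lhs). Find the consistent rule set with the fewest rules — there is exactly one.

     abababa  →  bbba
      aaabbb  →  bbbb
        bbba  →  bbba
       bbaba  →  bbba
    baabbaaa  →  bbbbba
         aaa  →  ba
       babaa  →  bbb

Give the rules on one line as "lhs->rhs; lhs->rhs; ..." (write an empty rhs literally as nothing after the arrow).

  | abababa => bababa => bbaba => bbba
  | aaabbb => babbb => bbbb
  | bbba
  | bbaba => bbba

aa->b; ab->b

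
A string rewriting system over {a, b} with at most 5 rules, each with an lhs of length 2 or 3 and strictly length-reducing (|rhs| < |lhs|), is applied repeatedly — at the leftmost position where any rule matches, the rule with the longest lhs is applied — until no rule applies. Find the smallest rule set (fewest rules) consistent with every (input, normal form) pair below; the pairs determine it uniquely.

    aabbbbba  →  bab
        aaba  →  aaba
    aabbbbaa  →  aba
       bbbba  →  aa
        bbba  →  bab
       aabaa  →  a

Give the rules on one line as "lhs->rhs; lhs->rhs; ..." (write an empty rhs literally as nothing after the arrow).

  | aabbbbba => aaabbba => bbba => bab
  | aaba
  | aabbbbaa => aaabbaa => bbaa => aba
  | bbbba => bbab => abb => aa

aaa->; abb->aa; baa->aa; bba->ab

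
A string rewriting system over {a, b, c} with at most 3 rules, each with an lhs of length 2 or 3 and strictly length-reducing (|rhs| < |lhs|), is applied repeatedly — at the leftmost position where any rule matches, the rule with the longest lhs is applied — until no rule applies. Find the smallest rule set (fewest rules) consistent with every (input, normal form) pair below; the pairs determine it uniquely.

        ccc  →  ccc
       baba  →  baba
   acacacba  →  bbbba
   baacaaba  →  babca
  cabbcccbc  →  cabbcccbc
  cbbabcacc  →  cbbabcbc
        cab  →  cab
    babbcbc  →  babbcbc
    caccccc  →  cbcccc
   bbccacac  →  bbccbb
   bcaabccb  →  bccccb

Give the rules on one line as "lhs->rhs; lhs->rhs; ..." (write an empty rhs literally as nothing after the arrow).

aab->c; ac->b

  | ccc
  | baba
  | acacacba => bacacba => bbacba => bbbba
  | baacaaba => babaaba => babca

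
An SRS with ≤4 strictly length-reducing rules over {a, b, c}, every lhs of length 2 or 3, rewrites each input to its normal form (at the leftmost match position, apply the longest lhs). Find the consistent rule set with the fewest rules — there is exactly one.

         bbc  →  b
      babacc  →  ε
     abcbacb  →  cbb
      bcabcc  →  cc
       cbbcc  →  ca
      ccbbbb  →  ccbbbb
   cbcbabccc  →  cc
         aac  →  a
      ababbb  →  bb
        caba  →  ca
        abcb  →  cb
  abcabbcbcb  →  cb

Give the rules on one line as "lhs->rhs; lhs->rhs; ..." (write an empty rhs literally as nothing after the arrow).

  | bbc => b
  | babacc => bacc => bc => ε
  | abcbacb => cbacb => cbb
  | bcabcc => abcc => cc

ab->; ac->; bc->; bcc->ca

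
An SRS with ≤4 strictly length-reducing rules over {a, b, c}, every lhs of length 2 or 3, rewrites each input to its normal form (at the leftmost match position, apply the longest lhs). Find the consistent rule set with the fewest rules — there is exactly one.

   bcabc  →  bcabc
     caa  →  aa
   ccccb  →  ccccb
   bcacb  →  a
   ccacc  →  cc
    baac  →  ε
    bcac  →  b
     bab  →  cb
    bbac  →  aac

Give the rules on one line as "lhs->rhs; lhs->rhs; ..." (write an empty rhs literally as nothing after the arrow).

  | bcabc
  | caa => aa
  | ccccb
  | bcacb => bb => a

ba->c; bb->a; caa->aa; cac->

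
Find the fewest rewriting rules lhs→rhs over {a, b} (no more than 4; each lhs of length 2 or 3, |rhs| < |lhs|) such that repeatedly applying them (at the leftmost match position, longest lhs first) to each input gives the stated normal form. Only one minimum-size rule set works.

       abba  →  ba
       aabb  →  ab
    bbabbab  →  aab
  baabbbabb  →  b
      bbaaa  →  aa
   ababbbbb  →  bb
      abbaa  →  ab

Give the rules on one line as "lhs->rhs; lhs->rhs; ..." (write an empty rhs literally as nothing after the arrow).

  | abba => ba
  | aabb => ab
  | bbabbab => babab => aab
  | baabbbabb => abbbbabb => bbbabb => abb => b

abb->b; baa->ab; bab->a; bbb->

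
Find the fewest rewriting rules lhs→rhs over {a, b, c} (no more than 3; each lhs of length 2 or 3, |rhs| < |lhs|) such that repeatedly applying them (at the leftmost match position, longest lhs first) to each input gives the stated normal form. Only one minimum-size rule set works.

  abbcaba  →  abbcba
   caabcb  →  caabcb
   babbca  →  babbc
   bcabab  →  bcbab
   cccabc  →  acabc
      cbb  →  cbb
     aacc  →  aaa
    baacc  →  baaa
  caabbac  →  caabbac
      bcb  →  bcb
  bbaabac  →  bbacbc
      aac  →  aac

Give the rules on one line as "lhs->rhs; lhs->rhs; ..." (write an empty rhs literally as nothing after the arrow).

aba->cb; bca->bc; cc->a

  | abbcaba => abbcba
  | caabcb
  | babbca => babbc
  | bcabab => bcbab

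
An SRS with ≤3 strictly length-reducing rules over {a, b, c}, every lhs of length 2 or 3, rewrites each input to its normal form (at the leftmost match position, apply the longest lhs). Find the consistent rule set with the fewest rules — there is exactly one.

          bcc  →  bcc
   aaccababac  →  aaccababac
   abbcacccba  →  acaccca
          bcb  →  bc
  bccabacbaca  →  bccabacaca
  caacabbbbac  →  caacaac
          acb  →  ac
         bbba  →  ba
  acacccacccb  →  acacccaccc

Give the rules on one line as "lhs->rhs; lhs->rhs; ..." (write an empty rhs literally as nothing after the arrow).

bb->; cb->c

  | bcc
  | aaccababac
  | abbcacccba => acacccba => acaccca
  | bcb => bc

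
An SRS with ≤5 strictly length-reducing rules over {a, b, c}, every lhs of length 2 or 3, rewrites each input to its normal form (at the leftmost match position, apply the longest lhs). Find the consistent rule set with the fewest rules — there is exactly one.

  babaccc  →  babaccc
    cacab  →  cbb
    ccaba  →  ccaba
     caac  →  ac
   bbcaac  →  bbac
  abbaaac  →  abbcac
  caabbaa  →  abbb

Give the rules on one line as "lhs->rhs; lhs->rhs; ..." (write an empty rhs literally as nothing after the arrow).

aa->b; aaa->ca; aca->b; caa->a

  | babaccc
  | cacab => cbb
  | ccaba
  | caac => ac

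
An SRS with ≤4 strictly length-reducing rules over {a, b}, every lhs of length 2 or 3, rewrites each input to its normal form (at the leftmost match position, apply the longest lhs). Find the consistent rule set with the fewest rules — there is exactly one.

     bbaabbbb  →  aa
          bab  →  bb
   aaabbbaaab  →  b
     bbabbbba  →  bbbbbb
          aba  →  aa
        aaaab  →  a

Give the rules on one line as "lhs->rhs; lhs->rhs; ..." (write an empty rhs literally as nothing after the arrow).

aaa->; ab->a; ba->b; baa->aa

  | bbaabbbb => baabbbb => aabbbb => aabbb => aabb => aab => aa
  | bab => bb
  | aaabbbaaab => bbbaaab => bbaaab => baaab => aaab => b
  | bbabbbba => bbbbbba => bbbbbb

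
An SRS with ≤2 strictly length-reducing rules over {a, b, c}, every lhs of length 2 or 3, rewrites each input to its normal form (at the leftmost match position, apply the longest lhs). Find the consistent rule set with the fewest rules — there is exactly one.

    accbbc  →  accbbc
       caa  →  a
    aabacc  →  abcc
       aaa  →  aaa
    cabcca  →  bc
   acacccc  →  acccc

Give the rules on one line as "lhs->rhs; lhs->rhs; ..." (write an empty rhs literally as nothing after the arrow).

  | accbbc
  | caa => a
  | aabacc => abcc
  | aaa

aba->b; ca->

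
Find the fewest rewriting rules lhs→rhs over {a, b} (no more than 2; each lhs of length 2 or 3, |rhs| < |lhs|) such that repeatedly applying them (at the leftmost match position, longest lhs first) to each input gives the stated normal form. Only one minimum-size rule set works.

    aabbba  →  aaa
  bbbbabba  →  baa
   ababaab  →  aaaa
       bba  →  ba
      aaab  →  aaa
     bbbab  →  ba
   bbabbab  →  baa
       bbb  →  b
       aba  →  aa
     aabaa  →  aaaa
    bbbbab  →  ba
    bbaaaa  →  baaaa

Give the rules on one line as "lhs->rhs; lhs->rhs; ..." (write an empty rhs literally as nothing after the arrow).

ab->a; bb->b

  | aabbba => aabba => aaba => aaa
  | bbbbabba => bbbabba => bbabba => babba => baba => baa
  | ababaab => aabaab => aaaab => aaaa
  | bba => ba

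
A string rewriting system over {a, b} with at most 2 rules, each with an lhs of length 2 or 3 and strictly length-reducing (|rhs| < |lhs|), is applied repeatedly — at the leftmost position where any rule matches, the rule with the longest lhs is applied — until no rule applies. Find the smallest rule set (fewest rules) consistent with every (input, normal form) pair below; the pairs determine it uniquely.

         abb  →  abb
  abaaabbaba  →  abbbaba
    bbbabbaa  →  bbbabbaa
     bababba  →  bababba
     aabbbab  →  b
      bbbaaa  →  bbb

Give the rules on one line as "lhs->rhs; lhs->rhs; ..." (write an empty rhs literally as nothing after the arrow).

  | abb
  | abaaabbaba => abbbaba
  | bbbabbaa
  | bababba

aaa->; aab->aa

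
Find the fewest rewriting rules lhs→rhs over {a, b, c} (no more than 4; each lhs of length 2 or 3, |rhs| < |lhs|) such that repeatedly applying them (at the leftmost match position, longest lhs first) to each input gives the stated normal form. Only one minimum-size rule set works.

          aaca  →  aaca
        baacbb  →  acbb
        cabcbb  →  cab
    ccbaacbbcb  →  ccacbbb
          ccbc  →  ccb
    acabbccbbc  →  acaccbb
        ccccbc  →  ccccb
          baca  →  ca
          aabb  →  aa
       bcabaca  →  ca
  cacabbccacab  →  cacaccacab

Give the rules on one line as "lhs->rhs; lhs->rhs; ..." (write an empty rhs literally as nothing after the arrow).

  | aaca
  | baacbb => acbb
  | cabcbb => cabbb => cab
  | ccbaacbbcb => ccacbbcb => ccacbbb

abb->a; ba->; bc->b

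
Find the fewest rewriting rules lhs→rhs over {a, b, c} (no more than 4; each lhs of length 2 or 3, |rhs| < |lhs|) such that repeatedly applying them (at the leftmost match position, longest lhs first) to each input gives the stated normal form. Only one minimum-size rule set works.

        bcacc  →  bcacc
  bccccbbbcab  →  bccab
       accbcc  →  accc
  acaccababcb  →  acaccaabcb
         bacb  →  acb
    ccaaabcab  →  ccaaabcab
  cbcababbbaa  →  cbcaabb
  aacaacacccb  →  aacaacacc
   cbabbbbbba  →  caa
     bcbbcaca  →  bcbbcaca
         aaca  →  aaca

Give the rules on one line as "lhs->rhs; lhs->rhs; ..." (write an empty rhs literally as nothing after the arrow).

ba->a; baa->; ccb->c

  | bcacc
  | bccccbbbcab => bcccbbcab => bccbcab => bccab
  | accbcc => accc
  | acaccababcb => acaccaabcb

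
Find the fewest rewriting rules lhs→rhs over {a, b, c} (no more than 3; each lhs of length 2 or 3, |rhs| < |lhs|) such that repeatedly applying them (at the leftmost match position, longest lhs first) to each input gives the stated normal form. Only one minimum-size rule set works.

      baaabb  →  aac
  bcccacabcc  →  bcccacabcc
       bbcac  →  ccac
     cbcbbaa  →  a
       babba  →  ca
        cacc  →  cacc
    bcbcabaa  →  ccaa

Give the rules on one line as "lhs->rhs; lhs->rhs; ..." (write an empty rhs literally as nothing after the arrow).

  | baaabb => aabb => aac
  | bcccacabcc
  | bbcac => ccac
  | cbcbbaa => bcbbaa => bbbaa => cbaa => baa => a

ba->; bb->c; cb->b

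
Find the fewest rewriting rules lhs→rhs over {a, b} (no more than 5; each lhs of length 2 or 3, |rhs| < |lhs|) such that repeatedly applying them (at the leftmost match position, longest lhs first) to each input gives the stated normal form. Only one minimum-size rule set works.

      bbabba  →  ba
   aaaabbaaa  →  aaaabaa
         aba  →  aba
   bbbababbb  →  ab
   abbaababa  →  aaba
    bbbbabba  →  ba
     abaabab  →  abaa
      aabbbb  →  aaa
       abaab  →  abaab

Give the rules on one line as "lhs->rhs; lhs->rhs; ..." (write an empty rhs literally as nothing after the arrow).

bab->; bb->a; bba->b; bbb->b

  | bbabba => bbba => ba
  | aaaabbaaa => aaaabaa
  | aba
  | bbbababbb => bababbb => abbb => ab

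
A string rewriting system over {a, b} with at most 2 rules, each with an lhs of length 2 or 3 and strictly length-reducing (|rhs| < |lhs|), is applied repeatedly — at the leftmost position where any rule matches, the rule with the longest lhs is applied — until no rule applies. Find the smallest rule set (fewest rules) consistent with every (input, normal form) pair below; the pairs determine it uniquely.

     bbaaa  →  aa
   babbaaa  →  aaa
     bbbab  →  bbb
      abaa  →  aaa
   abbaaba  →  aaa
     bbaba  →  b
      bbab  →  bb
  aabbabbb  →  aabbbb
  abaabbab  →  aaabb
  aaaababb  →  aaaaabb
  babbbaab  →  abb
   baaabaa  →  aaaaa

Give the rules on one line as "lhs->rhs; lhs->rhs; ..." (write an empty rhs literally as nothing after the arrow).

  | bbaaa => baa => aa
  | babbaaa => abbaaa => abaa => aaa
  | bbbab => bbb
  | abaa => aaa

ba->a; bba->b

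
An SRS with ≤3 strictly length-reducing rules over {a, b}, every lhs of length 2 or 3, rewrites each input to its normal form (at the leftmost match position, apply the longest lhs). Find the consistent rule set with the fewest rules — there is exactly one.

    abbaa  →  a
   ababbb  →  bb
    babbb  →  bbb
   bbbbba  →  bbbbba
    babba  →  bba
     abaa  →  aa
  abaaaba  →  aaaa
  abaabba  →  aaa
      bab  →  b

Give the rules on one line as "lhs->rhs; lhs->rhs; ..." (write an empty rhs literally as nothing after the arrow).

aab->aa; ab->; baa->a

  | abbaa => baa => a
  | ababbb => abbb => bb
  | babbb => bbb
  | bbbbba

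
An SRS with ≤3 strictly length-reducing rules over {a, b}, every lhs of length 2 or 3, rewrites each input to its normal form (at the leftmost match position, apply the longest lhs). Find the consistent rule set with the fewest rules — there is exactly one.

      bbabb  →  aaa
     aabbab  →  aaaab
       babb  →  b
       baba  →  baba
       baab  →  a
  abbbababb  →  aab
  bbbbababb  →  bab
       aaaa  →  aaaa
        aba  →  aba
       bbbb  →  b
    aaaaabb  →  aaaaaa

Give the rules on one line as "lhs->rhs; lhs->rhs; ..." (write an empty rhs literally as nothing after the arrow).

baa->b; bb->a; bbb->

  | bbabb => aabb => aaa
  | aabbab => aaaab
  | babb => baa => b
  | baba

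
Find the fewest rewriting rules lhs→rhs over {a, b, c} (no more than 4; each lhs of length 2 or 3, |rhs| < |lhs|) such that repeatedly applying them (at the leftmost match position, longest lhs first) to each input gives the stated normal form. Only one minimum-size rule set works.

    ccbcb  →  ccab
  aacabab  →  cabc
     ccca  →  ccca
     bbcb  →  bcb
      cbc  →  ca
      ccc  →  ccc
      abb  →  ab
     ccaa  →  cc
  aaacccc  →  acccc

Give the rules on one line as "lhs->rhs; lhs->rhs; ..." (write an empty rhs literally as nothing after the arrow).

  | ccbcb => ccab
  | aacabab => cabab => cabc
  | ccca
  | bbcb => bcb

aa->; bab->bc; bb->b; cbc->ca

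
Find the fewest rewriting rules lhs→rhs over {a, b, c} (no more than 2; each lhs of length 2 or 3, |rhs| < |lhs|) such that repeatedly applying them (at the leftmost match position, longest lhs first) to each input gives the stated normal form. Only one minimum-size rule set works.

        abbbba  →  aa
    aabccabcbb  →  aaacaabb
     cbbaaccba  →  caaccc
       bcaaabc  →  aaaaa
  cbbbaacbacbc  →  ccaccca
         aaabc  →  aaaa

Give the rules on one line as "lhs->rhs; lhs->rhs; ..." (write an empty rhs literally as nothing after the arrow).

  | abbbba => abbbc => abba => abc => aa
  | aabccabcbb => aaacabcbb => aaacaabb
  | cbbaaccba => cbcaccba => caaccba => caaccc
  | bcaaabc => aaaabc => aaaaa

ba->c; bc->a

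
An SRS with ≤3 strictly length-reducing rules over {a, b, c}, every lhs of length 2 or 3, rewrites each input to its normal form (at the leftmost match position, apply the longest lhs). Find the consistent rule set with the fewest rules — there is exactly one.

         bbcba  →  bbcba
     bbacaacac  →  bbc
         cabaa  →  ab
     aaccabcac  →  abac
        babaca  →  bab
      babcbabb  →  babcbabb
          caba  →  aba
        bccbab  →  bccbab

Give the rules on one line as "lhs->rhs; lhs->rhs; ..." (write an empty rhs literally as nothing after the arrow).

  | bbcba
  | bbacaacac => bbaaacac => bbacac => bbaac => bbc
  | cabaa => abaa => ab
  | aaccabcac => ccabcac => cabcac => abcac => abac

aa->; ca->a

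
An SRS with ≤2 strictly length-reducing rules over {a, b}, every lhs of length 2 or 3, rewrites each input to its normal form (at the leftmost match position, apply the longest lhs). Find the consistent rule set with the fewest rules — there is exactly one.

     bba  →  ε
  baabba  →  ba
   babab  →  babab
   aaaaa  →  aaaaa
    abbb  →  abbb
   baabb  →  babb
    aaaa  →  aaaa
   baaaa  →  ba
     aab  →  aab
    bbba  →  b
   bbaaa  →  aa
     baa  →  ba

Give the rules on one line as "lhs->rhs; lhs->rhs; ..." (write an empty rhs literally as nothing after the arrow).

baa->ba; bba->

  | bba => ε
  | baabba => babba => ba
  | babab
  | aaaaa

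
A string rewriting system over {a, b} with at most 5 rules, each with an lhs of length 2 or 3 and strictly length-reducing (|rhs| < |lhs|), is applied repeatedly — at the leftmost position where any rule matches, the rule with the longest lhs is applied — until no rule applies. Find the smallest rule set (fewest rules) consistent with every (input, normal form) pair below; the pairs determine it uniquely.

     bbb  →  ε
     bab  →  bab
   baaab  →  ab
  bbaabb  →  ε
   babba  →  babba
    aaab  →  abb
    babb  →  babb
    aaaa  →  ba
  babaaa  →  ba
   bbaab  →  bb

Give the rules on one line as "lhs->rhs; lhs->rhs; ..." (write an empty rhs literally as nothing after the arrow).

aaa->ab; aba->ba; baa->; bbb->

  | bbb => ε
  | bab
  | baaab => ab
  | bbaabb => bbb => ε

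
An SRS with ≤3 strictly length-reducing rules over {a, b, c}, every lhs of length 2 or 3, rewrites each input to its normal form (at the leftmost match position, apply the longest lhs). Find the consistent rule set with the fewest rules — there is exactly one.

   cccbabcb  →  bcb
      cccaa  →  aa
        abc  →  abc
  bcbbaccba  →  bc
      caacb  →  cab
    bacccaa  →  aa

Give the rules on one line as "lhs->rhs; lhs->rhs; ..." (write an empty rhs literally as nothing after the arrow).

  | cccbabcb => acbabcb => babcb => bcb
  | cccaa => acaa => aa
  | abc
  | bcbbaccba => bcbccba => bcbaba => bcba => bc

ac->; ba->; cc->a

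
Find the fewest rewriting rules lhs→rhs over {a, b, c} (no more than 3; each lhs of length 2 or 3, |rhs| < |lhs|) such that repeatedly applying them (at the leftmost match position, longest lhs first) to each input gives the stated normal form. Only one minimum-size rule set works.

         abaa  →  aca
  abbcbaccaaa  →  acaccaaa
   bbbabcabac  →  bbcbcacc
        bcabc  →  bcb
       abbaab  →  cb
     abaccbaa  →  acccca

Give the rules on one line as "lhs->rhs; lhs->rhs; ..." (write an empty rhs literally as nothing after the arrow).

abc->b; ba->c; bcc->aa

  | abaa => aca
  | abbcbaccaaa => abbccccaaa => abaaccaaa => acaccaaa
  | bbbabcabac => bbcbcabac => bbcbcacc
  | bcabc => bcb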